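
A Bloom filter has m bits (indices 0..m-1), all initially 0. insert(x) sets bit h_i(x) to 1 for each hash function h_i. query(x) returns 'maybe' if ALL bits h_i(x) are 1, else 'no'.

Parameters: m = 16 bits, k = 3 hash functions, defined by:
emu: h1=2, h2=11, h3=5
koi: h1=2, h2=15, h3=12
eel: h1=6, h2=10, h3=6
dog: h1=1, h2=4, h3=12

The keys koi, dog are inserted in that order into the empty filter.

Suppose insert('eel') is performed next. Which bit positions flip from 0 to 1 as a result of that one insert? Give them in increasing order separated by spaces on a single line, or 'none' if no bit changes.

Start: bits=0000000000000000
After insert 'koi': sets bits 2 12 15 -> bits=0010000000001001
After insert 'dog': sets bits 1 4 12 -> bits=0110100000001001
insert 'eel' would touch bits 6 10; currently bit6=0, bit10=0
Bits that are 0 among those (would change 0->1): 6 10

Answer: 6 10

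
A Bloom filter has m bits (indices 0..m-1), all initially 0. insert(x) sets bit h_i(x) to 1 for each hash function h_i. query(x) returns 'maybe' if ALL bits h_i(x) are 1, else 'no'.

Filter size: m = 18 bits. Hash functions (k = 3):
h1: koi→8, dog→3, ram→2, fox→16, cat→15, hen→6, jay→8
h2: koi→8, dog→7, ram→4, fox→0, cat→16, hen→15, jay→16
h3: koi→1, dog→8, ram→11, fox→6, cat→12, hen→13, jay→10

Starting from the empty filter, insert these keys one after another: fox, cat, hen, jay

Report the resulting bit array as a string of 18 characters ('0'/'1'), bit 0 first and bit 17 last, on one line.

Start: bits=000000000000000000
After insert 'fox': sets bits 0 6 16 -> bits=100000100000000010
After insert 'cat': sets bits 12 15 16 -> bits=100000100000100110
After insert 'hen': sets bits 6 13 15 -> bits=100000100000110110
After insert 'jay': sets bits 8 10 16 -> bits=100000101010110110

Answer: 100000101010110110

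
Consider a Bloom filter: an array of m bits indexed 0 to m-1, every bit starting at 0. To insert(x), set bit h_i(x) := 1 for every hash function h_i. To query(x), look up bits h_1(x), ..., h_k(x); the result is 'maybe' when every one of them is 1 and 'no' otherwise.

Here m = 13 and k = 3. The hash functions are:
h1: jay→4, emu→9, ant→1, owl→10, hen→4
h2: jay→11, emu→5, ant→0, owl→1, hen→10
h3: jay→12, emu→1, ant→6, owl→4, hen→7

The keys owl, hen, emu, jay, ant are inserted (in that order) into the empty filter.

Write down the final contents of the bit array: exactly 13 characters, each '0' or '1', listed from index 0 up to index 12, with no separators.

Answer: 1100111101111

Derivation:
Start: bits=0000000000000
After insert 'owl': sets bits 1 4 10 -> bits=0100100000100
After insert 'hen': sets bits 4 7 10 -> bits=0100100100100
After insert 'emu': sets bits 1 5 9 -> bits=0100110101100
After insert 'jay': sets bits 4 11 12 -> bits=0100110101111
After insert 'ant': sets bits 0 1 6 -> bits=1100111101111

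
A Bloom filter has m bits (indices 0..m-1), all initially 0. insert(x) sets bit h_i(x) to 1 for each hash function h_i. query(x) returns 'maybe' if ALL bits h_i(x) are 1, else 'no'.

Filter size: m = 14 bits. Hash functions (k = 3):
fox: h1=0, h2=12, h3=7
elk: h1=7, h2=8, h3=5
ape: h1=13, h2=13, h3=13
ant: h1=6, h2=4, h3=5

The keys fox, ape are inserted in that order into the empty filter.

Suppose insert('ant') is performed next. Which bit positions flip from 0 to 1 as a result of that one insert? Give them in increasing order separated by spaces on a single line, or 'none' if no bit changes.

Start: bits=00000000000000
After insert 'fox': sets bits 0 7 12 -> bits=10000001000010
After insert 'ape': sets bits 13 -> bits=10000001000011
insert 'ant' would touch bits 4 5 6; currently bit4=0, bit5=0, bit6=0
Bits that are 0 among those (would change 0->1): 4 5 6

Answer: 4 5 6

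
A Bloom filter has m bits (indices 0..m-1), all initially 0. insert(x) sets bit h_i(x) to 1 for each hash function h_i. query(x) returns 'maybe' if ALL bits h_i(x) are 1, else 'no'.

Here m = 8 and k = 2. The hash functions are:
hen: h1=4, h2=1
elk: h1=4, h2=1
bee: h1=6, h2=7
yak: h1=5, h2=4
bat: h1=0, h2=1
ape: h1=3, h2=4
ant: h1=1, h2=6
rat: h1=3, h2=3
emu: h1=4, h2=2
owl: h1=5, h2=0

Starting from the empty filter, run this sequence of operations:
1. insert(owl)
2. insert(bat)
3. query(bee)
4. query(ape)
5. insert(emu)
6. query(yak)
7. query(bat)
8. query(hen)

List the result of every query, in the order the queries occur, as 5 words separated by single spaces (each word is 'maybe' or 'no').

Start: bits=00000000
Op 1: insert owl -> sets bits 0 5 -> bits=10000100
Op 2: insert bat -> sets bits 0 1 -> bits=11000100
Op 3: query bee -> checks bit6=0, bit7=0 (has a 0) -> no
Op 4: query ape -> checks bit3=0, bit4=0 (has a 0) -> no
Op 5: insert emu -> sets bits 2 4 -> bits=11101100
Op 6: query yak -> checks bit4=1, bit5=1 (all 1) -> maybe
Op 7: query bat -> checks bit0=1, bit1=1 (all 1) -> maybe
Op 8: query hen -> checks bit1=1, bit4=1 (all 1) -> maybe
Query results in order: no no maybe maybe maybe

Answer: no no maybe maybe maybe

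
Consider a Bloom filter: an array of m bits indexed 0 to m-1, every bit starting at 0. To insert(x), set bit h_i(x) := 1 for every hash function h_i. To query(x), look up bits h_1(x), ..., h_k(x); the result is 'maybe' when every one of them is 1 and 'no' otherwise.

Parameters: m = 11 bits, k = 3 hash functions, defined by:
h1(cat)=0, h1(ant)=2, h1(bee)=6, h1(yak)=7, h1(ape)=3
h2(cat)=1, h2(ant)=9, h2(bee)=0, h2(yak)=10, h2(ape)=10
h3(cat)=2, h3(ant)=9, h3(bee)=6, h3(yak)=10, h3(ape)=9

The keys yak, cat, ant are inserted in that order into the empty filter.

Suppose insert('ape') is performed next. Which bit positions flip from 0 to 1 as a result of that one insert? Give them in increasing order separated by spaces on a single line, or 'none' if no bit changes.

Start: bits=00000000000
After insert 'yak': sets bits 7 10 -> bits=00000001001
After insert 'cat': sets bits 0 1 2 -> bits=11100001001
After insert 'ant': sets bits 2 9 -> bits=11100001011
insert 'ape' would touch bits 3 9 10; currently bit3=0, bit9=1, bit10=1
Bits that are 0 among those (would change 0->1): 3

Answer: 3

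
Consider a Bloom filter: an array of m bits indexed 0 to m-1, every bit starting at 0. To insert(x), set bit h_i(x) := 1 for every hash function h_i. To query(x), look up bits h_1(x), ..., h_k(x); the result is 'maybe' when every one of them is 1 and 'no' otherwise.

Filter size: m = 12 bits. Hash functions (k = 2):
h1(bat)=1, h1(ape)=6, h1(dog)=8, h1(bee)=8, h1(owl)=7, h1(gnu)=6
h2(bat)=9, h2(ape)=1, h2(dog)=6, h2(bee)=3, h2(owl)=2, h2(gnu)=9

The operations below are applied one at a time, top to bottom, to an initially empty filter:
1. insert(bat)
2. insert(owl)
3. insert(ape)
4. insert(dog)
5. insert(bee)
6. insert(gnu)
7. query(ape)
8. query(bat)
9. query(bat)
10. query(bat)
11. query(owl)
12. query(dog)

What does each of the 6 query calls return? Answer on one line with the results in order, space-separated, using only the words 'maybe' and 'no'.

Answer: maybe maybe maybe maybe maybe maybe

Derivation:
Start: bits=000000000000
Op 1: insert bat -> sets bits 1 9 -> bits=010000000100
Op 2: insert owl -> sets bits 2 7 -> bits=011000010100
Op 3: insert ape -> sets bits 1 6 -> bits=011000110100
Op 4: insert dog -> sets bits 6 8 -> bits=011000111100
Op 5: insert bee -> sets bits 3 8 -> bits=011100111100
Op 6: insert gnu -> sets bits 6 9 -> bits=011100111100
Op 7: query ape -> checks bit1=1, bit6=1 (all 1) -> maybe
Op 8: query bat -> checks bit1=1, bit9=1 (all 1) -> maybe
Op 9: query bat -> checks bit1=1, bit9=1 (all 1) -> maybe
Op 10: query bat -> checks bit1=1, bit9=1 (all 1) -> maybe
Op 11: query owl -> checks bit2=1, bit7=1 (all 1) -> maybe
Op 12: query dog -> checks bit6=1, bit8=1 (all 1) -> maybe
Query results in order: maybe maybe maybe maybe maybe maybe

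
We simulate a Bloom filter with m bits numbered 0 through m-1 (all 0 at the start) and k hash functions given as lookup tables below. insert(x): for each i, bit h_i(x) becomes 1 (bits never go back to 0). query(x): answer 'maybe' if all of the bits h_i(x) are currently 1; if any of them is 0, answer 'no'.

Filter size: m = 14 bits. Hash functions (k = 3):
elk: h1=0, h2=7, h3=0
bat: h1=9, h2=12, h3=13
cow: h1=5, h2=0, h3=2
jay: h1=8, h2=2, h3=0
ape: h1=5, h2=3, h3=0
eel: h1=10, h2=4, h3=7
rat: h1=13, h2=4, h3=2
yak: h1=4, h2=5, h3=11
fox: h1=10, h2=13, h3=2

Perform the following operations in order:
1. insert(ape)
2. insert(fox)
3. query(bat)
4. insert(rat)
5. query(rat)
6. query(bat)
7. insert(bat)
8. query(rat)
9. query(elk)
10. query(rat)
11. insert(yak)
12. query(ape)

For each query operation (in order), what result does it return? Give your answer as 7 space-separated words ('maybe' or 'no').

Answer: no maybe no maybe no maybe maybe

Derivation:
Start: bits=00000000000000
Op 1: insert ape -> sets bits 0 3 5 -> bits=10010100000000
Op 2: insert fox -> sets bits 2 10 13 -> bits=10110100001001
Op 3: query bat -> checks bit9=0, bit12=0, bit13=1 (has a 0) -> no
Op 4: insert rat -> sets bits 2 4 13 -> bits=10111100001001
Op 5: query rat -> checks bit2=1, bit4=1, bit13=1 (all 1) -> maybe
Op 6: query bat -> checks bit9=0, bit12=0, bit13=1 (has a 0) -> no
Op 7: insert bat -> sets bits 9 12 13 -> bits=10111100011011
Op 8: query rat -> checks bit2=1, bit4=1, bit13=1 (all 1) -> maybe
Op 9: query elk -> checks bit0=1, bit7=0 (has a 0) -> no
Op 10: query rat -> checks bit2=1, bit4=1, bit13=1 (all 1) -> maybe
Op 11: insert yak -> sets bits 4 5 11 -> bits=10111100011111
Op 12: query ape -> checks bit0=1, bit3=1, bit5=1 (all 1) -> maybe
Query results in order: no maybe no maybe no maybe maybe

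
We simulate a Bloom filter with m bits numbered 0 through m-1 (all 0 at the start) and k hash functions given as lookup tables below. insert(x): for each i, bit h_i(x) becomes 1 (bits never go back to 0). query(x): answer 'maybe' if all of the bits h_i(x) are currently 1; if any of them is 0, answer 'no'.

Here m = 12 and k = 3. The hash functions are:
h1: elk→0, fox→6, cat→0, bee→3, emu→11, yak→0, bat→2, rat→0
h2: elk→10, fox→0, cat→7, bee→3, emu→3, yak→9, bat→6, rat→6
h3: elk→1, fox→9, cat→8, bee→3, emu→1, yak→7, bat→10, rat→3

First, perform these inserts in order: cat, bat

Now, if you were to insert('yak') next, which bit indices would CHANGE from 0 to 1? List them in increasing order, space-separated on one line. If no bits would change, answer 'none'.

Answer: 9

Derivation:
Start: bits=000000000000
After insert 'cat': sets bits 0 7 8 -> bits=100000011000
After insert 'bat': sets bits 2 6 10 -> bits=101000111010
insert 'yak' would touch bits 0 7 9; currently bit0=1, bit7=1, bit9=0
Bits that are 0 among those (would change 0->1): 9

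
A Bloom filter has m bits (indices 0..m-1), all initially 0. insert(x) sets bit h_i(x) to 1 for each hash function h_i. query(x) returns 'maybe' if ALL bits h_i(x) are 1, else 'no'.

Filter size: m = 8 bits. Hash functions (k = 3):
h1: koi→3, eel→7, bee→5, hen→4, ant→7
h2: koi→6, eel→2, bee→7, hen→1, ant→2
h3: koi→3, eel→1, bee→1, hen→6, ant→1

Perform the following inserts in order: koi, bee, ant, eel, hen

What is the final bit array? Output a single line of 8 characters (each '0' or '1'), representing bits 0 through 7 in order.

Start: bits=00000000
After insert 'koi': sets bits 3 6 -> bits=00010010
After insert 'bee': sets bits 1 5 7 -> bits=01010111
After insert 'ant': sets bits 1 2 7 -> bits=01110111
After insert 'eel': sets bits 1 2 7 -> bits=01110111
After insert 'hen': sets bits 1 4 6 -> bits=01111111

Answer: 01111111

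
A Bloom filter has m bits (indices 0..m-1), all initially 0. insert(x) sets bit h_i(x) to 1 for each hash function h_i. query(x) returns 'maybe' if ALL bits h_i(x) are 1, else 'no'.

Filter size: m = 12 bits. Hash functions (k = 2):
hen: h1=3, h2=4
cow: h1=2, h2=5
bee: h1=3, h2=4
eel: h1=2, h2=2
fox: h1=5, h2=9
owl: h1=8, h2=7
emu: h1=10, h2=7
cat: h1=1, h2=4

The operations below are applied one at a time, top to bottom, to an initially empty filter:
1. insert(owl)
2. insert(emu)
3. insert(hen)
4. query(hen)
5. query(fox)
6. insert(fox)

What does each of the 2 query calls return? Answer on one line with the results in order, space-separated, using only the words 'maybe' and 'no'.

Answer: maybe no

Derivation:
Start: bits=000000000000
Op 1: insert owl -> sets bits 7 8 -> bits=000000011000
Op 2: insert emu -> sets bits 7 10 -> bits=000000011010
Op 3: insert hen -> sets bits 3 4 -> bits=000110011010
Op 4: query hen -> checks bit3=1, bit4=1 (all 1) -> maybe
Op 5: query fox -> checks bit5=0, bit9=0 (has a 0) -> no
Op 6: insert fox -> sets bits 5 9 -> bits=000111011110
Query results in order: maybe no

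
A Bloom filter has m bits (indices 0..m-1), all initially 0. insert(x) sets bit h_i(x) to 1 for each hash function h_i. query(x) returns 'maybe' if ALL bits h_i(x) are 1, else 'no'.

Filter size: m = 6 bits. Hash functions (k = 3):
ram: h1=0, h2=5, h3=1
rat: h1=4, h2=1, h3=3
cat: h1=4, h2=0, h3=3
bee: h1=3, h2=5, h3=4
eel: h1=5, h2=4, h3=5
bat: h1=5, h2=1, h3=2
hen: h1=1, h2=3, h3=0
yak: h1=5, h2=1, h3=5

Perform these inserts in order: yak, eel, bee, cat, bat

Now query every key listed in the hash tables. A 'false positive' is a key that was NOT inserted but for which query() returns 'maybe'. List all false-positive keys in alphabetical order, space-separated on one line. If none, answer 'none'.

Answer: hen ram rat

Derivation:
Start: bits=000000
After insert 'yak': sets bits 1 5 -> bits=010001
After insert 'eel': sets bits 4 5 -> bits=010011
After insert 'bee': sets bits 3 4 5 -> bits=010111
After insert 'cat': sets bits 0 3 4 -> bits=110111
After insert 'bat': sets bits 1 2 5 -> bits=111111
Not inserted: hen ram rat — query each against bits=111111:
query hen: checks bit0=1, bit1=1, bit3=1 (all 1) -> maybe => FALSE POSITIVE
query ram: checks bit0=1, bit1=1, bit5=1 (all 1) -> maybe => FALSE POSITIVE
query rat: checks bit1=1, bit3=1, bit4=1 (all 1) -> maybe => FALSE POSITIVE
False positives (alphabetical): hen ram rat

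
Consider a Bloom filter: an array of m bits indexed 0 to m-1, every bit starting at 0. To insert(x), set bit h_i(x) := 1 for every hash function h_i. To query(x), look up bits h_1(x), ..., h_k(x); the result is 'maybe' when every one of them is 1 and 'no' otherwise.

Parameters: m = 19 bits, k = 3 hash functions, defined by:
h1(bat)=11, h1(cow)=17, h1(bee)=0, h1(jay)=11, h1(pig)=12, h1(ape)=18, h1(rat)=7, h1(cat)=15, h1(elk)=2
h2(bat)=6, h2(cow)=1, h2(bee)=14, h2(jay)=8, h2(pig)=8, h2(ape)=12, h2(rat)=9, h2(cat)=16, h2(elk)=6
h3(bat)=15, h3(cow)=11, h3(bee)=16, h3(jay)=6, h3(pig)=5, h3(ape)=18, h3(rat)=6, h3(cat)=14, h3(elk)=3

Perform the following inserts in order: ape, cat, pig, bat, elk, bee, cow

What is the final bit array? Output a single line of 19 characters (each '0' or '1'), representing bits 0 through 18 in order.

Start: bits=0000000000000000000
After insert 'ape': sets bits 12 18 -> bits=0000000000001000001
After insert 'cat': sets bits 14 15 16 -> bits=0000000000001011101
After insert 'pig': sets bits 5 8 12 -> bits=0000010010001011101
After insert 'bat': sets bits 6 11 15 -> bits=0000011010011011101
After insert 'elk': sets bits 2 3 6 -> bits=0011011010011011101
After insert 'bee': sets bits 0 14 16 -> bits=1011011010011011101
After insert 'cow': sets bits 1 11 17 -> bits=1111011010011011111

Answer: 1111011010011011111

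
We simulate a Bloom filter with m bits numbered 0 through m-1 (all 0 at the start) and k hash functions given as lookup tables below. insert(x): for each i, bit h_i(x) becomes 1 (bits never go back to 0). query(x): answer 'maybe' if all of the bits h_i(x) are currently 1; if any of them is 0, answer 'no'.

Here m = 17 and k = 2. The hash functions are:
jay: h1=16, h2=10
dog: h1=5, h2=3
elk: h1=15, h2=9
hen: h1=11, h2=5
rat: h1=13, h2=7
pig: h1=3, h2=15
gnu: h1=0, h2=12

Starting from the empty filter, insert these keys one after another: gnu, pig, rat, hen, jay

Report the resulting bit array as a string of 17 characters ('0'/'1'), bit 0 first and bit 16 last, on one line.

Start: bits=00000000000000000
After insert 'gnu': sets bits 0 12 -> bits=10000000000010000
After insert 'pig': sets bits 3 15 -> bits=10010000000010010
After insert 'rat': sets bits 7 13 -> bits=10010001000011010
After insert 'hen': sets bits 5 11 -> bits=10010101000111010
After insert 'jay': sets bits 10 16 -> bits=10010101001111011

Answer: 10010101001111011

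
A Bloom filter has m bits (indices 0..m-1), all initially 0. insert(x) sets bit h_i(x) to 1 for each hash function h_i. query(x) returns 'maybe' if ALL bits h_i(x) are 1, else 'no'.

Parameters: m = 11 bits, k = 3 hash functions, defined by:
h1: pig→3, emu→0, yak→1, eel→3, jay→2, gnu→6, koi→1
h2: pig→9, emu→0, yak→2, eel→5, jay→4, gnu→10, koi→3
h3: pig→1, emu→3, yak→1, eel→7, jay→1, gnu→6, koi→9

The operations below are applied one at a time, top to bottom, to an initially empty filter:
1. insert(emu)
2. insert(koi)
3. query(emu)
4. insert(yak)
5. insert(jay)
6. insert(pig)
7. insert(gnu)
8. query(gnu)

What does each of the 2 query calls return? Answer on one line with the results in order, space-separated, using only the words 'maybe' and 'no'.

Start: bits=00000000000
Op 1: insert emu -> sets bits 0 3 -> bits=10010000000
Op 2: insert koi -> sets bits 1 3 9 -> bits=11010000010
Op 3: query emu -> checks bit0=1, bit3=1 (all 1) -> maybe
Op 4: insert yak -> sets bits 1 2 -> bits=11110000010
Op 5: insert jay -> sets bits 1 2 4 -> bits=11111000010
Op 6: insert pig -> sets bits 1 3 9 -> bits=11111000010
Op 7: insert gnu -> sets bits 6 10 -> bits=11111010011
Op 8: query gnu -> checks bit6=1, bit10=1 (all 1) -> maybe
Query results in order: maybe maybe

Answer: maybe maybe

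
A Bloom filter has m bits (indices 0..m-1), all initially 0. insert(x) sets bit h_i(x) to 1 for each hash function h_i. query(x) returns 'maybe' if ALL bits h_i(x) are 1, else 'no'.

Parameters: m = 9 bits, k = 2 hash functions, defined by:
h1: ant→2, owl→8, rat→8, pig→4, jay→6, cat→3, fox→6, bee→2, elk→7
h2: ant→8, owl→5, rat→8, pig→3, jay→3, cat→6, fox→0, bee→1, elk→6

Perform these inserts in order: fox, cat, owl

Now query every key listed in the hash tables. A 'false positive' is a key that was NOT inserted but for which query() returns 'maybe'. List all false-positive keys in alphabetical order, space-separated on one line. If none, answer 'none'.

Start: bits=000000000
After insert 'fox': sets bits 0 6 -> bits=100000100
After insert 'cat': sets bits 3 6 -> bits=100100100
After insert 'owl': sets bits 5 8 -> bits=100101101
Not inserted: ant bee elk jay pig rat — query each against bits=100101101:
query ant: checks bit2=0, bit8=1 (has a 0) -> no => not a false positive
query bee: checks bit1=0, bit2=0 (has a 0) -> no => not a false positive
query elk: checks bit6=1, bit7=0 (has a 0) -> no => not a false positive
query jay: checks bit3=1, bit6=1 (all 1) -> maybe => FALSE POSITIVE
query pig: checks bit3=1, bit4=0 (has a 0) -> no => not a false positive
query rat: checks bit8=1 (all 1) -> maybe => FALSE POSITIVE
False positives (alphabetical): jay rat

Answer: jay rat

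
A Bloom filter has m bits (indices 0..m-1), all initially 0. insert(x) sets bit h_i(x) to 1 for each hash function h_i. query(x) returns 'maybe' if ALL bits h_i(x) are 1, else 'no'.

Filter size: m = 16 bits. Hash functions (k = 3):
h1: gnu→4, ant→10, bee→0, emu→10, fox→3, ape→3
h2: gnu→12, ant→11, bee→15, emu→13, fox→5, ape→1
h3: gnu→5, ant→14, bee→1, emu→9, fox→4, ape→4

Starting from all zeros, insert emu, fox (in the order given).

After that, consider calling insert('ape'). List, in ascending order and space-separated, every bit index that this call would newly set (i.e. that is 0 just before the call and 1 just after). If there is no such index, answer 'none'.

Start: bits=0000000000000000
After insert 'emu': sets bits 9 10 13 -> bits=0000000001100100
After insert 'fox': sets bits 3 4 5 -> bits=0001110001100100
insert 'ape' would touch bits 1 3 4; currently bit1=0, bit3=1, bit4=1
Bits that are 0 among those (would change 0->1): 1

Answer: 1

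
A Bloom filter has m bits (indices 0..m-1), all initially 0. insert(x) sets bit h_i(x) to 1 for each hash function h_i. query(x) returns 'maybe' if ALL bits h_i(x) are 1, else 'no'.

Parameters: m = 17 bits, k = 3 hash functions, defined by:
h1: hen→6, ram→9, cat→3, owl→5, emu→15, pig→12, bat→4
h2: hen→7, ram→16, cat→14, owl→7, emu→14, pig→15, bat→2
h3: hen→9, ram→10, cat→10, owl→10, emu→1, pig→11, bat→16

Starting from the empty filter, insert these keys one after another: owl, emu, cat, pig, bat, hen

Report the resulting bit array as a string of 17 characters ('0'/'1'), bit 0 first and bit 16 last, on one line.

Start: bits=00000000000000000
After insert 'owl': sets bits 5 7 10 -> bits=00000101001000000
After insert 'emu': sets bits 1 14 15 -> bits=01000101001000110
After insert 'cat': sets bits 3 10 14 -> bits=01010101001000110
After insert 'pig': sets bits 11 12 15 -> bits=01010101001110110
After insert 'bat': sets bits 2 4 16 -> bits=01111101001110111
After insert 'hen': sets bits 6 7 9 -> bits=01111111011110111

Answer: 01111111011110111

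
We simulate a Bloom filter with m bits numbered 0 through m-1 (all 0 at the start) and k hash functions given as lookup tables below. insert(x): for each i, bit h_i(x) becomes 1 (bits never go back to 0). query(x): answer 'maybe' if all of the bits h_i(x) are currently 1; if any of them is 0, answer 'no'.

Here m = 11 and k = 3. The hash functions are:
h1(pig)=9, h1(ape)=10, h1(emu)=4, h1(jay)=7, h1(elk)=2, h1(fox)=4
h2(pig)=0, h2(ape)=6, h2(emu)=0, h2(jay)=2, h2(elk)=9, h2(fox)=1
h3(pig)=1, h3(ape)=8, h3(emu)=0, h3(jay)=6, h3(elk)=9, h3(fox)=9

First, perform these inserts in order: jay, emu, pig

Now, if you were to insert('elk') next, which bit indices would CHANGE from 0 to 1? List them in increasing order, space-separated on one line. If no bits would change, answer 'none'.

Answer: none

Derivation:
Start: bits=00000000000
After insert 'jay': sets bits 2 6 7 -> bits=00100011000
After insert 'emu': sets bits 0 4 -> bits=10101011000
After insert 'pig': sets bits 0 1 9 -> bits=11101011010
insert 'elk' would touch bits 2 9; currently bit2=1, bit9=1
Bits that are 0 among those (would change 0->1): none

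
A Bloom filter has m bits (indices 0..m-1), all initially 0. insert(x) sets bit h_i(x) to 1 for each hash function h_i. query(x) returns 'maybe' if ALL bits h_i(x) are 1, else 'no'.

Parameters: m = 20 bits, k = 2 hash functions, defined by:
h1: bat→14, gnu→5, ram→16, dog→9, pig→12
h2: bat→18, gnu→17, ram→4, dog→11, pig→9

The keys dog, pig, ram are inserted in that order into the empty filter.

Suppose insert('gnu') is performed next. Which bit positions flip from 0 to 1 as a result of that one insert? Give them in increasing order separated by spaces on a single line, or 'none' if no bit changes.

Start: bits=00000000000000000000
After insert 'dog': sets bits 9 11 -> bits=00000000010100000000
After insert 'pig': sets bits 9 12 -> bits=00000000010110000000
After insert 'ram': sets bits 4 16 -> bits=00001000010110001000
insert 'gnu' would touch bits 5 17; currently bit5=0, bit17=0
Bits that are 0 among those (would change 0->1): 5 17

Answer: 5 17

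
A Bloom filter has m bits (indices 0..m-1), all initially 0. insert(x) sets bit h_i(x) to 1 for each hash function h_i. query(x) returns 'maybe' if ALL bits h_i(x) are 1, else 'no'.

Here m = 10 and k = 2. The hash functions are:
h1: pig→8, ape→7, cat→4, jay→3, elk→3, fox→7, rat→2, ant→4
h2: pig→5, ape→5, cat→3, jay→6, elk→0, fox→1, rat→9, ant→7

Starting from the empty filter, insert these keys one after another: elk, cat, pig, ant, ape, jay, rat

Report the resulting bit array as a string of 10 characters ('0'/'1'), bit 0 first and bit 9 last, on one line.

Answer: 1011111111

Derivation:
Start: bits=0000000000
After insert 'elk': sets bits 0 3 -> bits=1001000000
After insert 'cat': sets bits 3 4 -> bits=1001100000
After insert 'pig': sets bits 5 8 -> bits=1001110010
After insert 'ant': sets bits 4 7 -> bits=1001110110
After insert 'ape': sets bits 5 7 -> bits=1001110110
After insert 'jay': sets bits 3 6 -> bits=1001111110
After insert 'rat': sets bits 2 9 -> bits=1011111111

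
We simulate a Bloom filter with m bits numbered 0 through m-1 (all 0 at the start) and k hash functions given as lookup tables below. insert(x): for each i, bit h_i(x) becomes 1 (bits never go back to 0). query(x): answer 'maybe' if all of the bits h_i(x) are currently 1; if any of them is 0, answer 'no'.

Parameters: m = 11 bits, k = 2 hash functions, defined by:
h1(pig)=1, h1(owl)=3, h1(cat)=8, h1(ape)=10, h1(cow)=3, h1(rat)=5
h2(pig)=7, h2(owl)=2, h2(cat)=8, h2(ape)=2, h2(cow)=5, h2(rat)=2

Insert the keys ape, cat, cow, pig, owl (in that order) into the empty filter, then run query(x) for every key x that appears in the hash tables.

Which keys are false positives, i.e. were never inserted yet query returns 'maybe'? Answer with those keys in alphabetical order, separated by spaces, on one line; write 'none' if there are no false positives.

Start: bits=00000000000
After insert 'ape': sets bits 2 10 -> bits=00100000001
After insert 'cat': sets bits 8 -> bits=00100000101
After insert 'cow': sets bits 3 5 -> bits=00110100101
After insert 'pig': sets bits 1 7 -> bits=01110101101
After insert 'owl': sets bits 2 3 -> bits=01110101101
Not inserted: rat — query each against bits=01110101101:
query rat: checks bit2=1, bit5=1 (all 1) -> maybe => FALSE POSITIVE
False positives (alphabetical): rat

Answer: rat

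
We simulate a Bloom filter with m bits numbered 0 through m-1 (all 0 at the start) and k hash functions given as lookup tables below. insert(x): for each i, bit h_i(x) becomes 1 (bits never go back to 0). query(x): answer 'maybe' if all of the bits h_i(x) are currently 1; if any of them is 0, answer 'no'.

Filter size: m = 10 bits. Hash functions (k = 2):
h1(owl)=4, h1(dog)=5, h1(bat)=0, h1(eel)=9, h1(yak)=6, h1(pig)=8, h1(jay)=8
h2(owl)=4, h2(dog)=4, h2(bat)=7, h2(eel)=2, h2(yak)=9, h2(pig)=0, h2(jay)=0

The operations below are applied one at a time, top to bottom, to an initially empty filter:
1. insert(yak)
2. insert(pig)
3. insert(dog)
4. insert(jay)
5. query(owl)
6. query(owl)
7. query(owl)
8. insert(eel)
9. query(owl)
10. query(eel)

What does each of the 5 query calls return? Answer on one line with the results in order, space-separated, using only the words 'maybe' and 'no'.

Answer: maybe maybe maybe maybe maybe

Derivation:
Start: bits=0000000000
Op 1: insert yak -> sets bits 6 9 -> bits=0000001001
Op 2: insert pig -> sets bits 0 8 -> bits=1000001011
Op 3: insert dog -> sets bits 4 5 -> bits=1000111011
Op 4: insert jay -> sets bits 0 8 -> bits=1000111011
Op 5: query owl -> checks bit4=1 (all 1) -> maybe
Op 6: query owl -> checks bit4=1 (all 1) -> maybe
Op 7: query owl -> checks bit4=1 (all 1) -> maybe
Op 8: insert eel -> sets bits 2 9 -> bits=1010111011
Op 9: query owl -> checks bit4=1 (all 1) -> maybe
Op 10: query eel -> checks bit2=1, bit9=1 (all 1) -> maybe
Query results in order: maybe maybe maybe maybe maybe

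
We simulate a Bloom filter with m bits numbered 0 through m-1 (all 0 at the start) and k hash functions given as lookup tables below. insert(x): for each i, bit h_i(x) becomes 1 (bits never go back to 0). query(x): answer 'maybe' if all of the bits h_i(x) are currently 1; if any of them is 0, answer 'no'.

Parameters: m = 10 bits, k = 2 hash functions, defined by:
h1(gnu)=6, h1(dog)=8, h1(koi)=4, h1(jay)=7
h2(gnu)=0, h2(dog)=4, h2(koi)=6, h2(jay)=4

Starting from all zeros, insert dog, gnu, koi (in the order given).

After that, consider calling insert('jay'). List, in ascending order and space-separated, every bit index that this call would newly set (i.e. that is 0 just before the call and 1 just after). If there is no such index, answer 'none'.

Start: bits=0000000000
After insert 'dog': sets bits 4 8 -> bits=0000100010
After insert 'gnu': sets bits 0 6 -> bits=1000101010
After insert 'koi': sets bits 4 6 -> bits=1000101010
insert 'jay' would touch bits 4 7; currently bit4=1, bit7=0
Bits that are 0 among those (would change 0->1): 7

Answer: 7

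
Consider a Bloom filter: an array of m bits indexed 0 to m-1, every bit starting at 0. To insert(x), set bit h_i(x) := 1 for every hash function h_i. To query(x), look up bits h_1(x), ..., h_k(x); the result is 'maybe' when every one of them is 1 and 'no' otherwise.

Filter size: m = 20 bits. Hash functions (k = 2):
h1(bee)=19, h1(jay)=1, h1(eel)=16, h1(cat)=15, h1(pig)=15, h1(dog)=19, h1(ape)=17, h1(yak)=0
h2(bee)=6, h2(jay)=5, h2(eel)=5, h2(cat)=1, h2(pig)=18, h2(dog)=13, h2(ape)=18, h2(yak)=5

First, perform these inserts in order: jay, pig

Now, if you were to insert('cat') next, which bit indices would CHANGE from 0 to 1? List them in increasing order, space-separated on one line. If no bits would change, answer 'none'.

Answer: none

Derivation:
Start: bits=00000000000000000000
After insert 'jay': sets bits 1 5 -> bits=01000100000000000000
After insert 'pig': sets bits 15 18 -> bits=01000100000000010010
insert 'cat' would touch bits 1 15; currently bit1=1, bit15=1
Bits that are 0 among those (would change 0->1): none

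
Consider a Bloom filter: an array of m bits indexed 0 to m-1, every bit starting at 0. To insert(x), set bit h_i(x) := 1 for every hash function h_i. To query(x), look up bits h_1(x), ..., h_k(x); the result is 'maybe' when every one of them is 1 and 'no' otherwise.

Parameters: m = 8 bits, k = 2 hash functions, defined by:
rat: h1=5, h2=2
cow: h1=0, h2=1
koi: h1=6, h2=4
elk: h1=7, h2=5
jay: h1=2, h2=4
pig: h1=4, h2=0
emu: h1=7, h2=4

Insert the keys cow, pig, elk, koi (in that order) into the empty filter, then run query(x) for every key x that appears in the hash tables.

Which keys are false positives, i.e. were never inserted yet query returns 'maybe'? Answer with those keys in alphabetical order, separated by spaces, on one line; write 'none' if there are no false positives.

Answer: emu

Derivation:
Start: bits=00000000
After insert 'cow': sets bits 0 1 -> bits=11000000
After insert 'pig': sets bits 0 4 -> bits=11001000
After insert 'elk': sets bits 5 7 -> bits=11001101
After insert 'koi': sets bits 4 6 -> bits=11001111
Not inserted: emu jay rat — query each against bits=11001111:
query emu: checks bit4=1, bit7=1 (all 1) -> maybe => FALSE POSITIVE
query jay: checks bit2=0, bit4=1 (has a 0) -> no => not a false positive
query rat: checks bit2=0, bit5=1 (has a 0) -> no => not a false positive
False positives (alphabetical): emu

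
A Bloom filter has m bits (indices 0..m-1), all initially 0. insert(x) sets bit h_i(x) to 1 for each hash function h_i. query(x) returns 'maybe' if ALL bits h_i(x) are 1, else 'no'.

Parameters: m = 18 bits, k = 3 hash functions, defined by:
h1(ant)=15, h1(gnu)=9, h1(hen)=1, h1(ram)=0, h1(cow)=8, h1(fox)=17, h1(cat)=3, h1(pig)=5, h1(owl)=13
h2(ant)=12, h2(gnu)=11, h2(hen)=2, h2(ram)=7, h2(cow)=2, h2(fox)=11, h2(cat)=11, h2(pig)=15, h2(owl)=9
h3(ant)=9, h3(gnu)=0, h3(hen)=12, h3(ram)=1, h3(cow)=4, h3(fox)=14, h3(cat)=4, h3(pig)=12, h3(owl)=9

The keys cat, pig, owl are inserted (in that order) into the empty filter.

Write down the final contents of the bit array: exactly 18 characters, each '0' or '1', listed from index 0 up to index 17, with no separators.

Answer: 000111000101110100

Derivation:
Start: bits=000000000000000000
After insert 'cat': sets bits 3 4 11 -> bits=000110000001000000
After insert 'pig': sets bits 5 12 15 -> bits=000111000001100100
After insert 'owl': sets bits 9 13 -> bits=000111000101110100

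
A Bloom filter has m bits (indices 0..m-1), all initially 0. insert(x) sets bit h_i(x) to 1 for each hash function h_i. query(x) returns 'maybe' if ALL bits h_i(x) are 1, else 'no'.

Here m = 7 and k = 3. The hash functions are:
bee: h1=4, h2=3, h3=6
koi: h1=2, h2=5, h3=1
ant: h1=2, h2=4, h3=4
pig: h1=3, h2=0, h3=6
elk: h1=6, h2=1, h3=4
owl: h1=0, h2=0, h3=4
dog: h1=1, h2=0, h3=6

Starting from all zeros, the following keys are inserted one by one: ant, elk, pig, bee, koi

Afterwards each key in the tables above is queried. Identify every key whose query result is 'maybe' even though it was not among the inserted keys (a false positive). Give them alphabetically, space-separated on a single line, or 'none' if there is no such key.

Answer: dog owl

Derivation:
Start: bits=0000000
After insert 'ant': sets bits 2 4 -> bits=0010100
After insert 'elk': sets bits 1 4 6 -> bits=0110101
After insert 'pig': sets bits 0 3 6 -> bits=1111101
After insert 'bee': sets bits 3 4 6 -> bits=1111101
After insert 'koi': sets bits 1 2 5 -> bits=1111111
Not inserted: dog owl — query each against bits=1111111:
query dog: checks bit0=1, bit1=1, bit6=1 (all 1) -> maybe => FALSE POSITIVE
query owl: checks bit0=1, bit4=1 (all 1) -> maybe => FALSE POSITIVE
False positives (alphabetical): dog owl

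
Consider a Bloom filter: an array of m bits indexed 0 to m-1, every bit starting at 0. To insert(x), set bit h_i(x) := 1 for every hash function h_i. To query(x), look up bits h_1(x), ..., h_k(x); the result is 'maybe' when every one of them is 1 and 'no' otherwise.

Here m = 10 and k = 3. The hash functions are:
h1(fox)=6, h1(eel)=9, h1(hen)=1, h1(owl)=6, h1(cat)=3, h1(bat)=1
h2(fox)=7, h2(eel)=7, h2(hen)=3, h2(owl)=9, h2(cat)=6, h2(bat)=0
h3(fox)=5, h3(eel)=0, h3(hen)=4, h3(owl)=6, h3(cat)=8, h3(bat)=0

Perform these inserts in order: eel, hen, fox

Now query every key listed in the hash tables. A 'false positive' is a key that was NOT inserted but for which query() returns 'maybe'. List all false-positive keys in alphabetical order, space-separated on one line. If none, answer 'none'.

Start: bits=0000000000
After insert 'eel': sets bits 0 7 9 -> bits=1000000101
After insert 'hen': sets bits 1 3 4 -> bits=1101100101
After insert 'fox': sets bits 5 6 7 -> bits=1101111101
Not inserted: bat cat owl — query each against bits=1101111101:
query bat: checks bit0=1, bit1=1 (all 1) -> maybe => FALSE POSITIVE
query cat: checks bit3=1, bit6=1, bit8=0 (has a 0) -> no => not a false positive
query owl: checks bit6=1, bit9=1 (all 1) -> maybe => FALSE POSITIVE
False positives (alphabetical): bat owl

Answer: bat owl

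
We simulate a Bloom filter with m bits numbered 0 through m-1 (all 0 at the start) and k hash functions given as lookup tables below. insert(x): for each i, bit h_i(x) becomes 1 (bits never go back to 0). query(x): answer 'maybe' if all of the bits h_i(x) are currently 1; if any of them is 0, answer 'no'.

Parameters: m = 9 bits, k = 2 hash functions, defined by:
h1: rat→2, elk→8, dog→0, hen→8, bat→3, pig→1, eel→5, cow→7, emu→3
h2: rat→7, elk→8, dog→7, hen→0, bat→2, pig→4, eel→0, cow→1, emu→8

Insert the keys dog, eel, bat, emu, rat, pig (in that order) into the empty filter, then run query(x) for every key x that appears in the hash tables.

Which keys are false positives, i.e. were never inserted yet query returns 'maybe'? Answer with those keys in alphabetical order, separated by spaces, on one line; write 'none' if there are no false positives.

Start: bits=000000000
After insert 'dog': sets bits 0 7 -> bits=100000010
After insert 'eel': sets bits 0 5 -> bits=100001010
After insert 'bat': sets bits 2 3 -> bits=101101010
After insert 'emu': sets bits 3 8 -> bits=101101011
After insert 'rat': sets bits 2 7 -> bits=101101011
After insert 'pig': sets bits 1 4 -> bits=111111011
Not inserted: cow elk hen — query each against bits=111111011:
query cow: checks bit1=1, bit7=1 (all 1) -> maybe => FALSE POSITIVE
query elk: checks bit8=1 (all 1) -> maybe => FALSE POSITIVE
query hen: checks bit0=1, bit8=1 (all 1) -> maybe => FALSE POSITIVE
False positives (alphabetical): cow elk hen

Answer: cow elk hen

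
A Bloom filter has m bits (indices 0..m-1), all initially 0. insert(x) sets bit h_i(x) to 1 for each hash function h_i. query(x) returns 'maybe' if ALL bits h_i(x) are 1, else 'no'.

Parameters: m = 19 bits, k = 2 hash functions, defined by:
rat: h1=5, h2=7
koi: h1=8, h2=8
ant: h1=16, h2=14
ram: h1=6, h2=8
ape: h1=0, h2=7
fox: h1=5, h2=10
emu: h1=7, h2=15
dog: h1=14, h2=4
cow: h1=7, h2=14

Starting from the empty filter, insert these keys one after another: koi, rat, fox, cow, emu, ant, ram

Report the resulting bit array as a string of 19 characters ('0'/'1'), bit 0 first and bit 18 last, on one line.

Answer: 0000011110100011100

Derivation:
Start: bits=0000000000000000000
After insert 'koi': sets bits 8 -> bits=0000000010000000000
After insert 'rat': sets bits 5 7 -> bits=0000010110000000000
After insert 'fox': sets bits 5 10 -> bits=0000010110100000000
After insert 'cow': sets bits 7 14 -> bits=0000010110100010000
After insert 'emu': sets bits 7 15 -> bits=0000010110100011000
After insert 'ant': sets bits 14 16 -> bits=0000010110100011100
After insert 'ram': sets bits 6 8 -> bits=0000011110100011100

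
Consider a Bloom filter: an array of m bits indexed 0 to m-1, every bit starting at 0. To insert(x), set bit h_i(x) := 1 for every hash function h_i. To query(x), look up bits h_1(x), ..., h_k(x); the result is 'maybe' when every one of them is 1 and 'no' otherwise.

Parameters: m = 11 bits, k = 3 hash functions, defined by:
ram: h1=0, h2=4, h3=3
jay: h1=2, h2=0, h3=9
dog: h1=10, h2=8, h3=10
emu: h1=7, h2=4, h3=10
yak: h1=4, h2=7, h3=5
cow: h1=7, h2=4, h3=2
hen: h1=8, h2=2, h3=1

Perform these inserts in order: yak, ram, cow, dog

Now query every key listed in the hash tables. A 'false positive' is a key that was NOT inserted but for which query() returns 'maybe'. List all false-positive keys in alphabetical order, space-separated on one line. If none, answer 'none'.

Answer: emu

Derivation:
Start: bits=00000000000
After insert 'yak': sets bits 4 5 7 -> bits=00001101000
After insert 'ram': sets bits 0 3 4 -> bits=10011101000
After insert 'cow': sets bits 2 4 7 -> bits=10111101000
After insert 'dog': sets bits 8 10 -> bits=10111101101
Not inserted: emu hen jay — query each against bits=10111101101:
query emu: checks bit4=1, bit7=1, bit10=1 (all 1) -> maybe => FALSE POSITIVE
query hen: checks bit1=0, bit2=1, bit8=1 (has a 0) -> no => not a false positive
query jay: checks bit0=1, bit2=1, bit9=0 (has a 0) -> no => not a false positive
False positives (alphabetical): emu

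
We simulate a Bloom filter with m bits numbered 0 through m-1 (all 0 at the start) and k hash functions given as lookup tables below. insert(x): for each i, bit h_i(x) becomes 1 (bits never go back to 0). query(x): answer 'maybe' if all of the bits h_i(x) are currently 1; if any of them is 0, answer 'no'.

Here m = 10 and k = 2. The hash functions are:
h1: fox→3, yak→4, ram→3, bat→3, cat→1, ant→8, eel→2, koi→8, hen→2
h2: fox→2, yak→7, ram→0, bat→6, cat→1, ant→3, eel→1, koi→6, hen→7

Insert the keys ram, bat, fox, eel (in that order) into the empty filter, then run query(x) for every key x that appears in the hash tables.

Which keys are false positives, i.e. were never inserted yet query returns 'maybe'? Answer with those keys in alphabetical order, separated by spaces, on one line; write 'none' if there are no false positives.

Start: bits=0000000000
After insert 'ram': sets bits 0 3 -> bits=1001000000
After insert 'bat': sets bits 3 6 -> bits=1001001000
After insert 'fox': sets bits 2 3 -> bits=1011001000
After insert 'eel': sets bits 1 2 -> bits=1111001000
Not inserted: ant cat hen koi yak — query each against bits=1111001000:
query ant: checks bit3=1, bit8=0 (has a 0) -> no => not a false positive
query cat: checks bit1=1 (all 1) -> maybe => FALSE POSITIVE
query hen: checks bit2=1, bit7=0 (has a 0) -> no => not a false positive
query koi: checks bit6=1, bit8=0 (has a 0) -> no => not a false positive
query yak: checks bit4=0, bit7=0 (has a 0) -> no => not a false positive
False positives (alphabetical): cat

Answer: cat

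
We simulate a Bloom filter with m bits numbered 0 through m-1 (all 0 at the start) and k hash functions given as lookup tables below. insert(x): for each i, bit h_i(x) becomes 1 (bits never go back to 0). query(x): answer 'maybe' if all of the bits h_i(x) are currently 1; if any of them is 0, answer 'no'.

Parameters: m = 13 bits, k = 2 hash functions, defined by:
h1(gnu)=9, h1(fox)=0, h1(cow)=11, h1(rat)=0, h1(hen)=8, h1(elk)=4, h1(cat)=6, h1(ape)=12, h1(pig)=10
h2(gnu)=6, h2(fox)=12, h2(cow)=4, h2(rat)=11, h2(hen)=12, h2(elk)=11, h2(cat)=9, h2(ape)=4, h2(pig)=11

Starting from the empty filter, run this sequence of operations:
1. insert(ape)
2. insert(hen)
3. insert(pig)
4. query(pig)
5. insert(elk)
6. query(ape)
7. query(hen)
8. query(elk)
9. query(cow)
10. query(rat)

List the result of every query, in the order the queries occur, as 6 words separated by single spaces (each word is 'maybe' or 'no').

Answer: maybe maybe maybe maybe maybe no

Derivation:
Start: bits=0000000000000
Op 1: insert ape -> sets bits 4 12 -> bits=0000100000001
Op 2: insert hen -> sets bits 8 12 -> bits=0000100010001
Op 3: insert pig -> sets bits 10 11 -> bits=0000100010111
Op 4: query pig -> checks bit10=1, bit11=1 (all 1) -> maybe
Op 5: insert elk -> sets bits 4 11 -> bits=0000100010111
Op 6: query ape -> checks bit4=1, bit12=1 (all 1) -> maybe
Op 7: query hen -> checks bit8=1, bit12=1 (all 1) -> maybe
Op 8: query elk -> checks bit4=1, bit11=1 (all 1) -> maybe
Op 9: query cow -> checks bit4=1, bit11=1 (all 1) -> maybe
Op 10: query rat -> checks bit0=0, bit11=1 (has a 0) -> no
Query results in order: maybe maybe maybe maybe maybe no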